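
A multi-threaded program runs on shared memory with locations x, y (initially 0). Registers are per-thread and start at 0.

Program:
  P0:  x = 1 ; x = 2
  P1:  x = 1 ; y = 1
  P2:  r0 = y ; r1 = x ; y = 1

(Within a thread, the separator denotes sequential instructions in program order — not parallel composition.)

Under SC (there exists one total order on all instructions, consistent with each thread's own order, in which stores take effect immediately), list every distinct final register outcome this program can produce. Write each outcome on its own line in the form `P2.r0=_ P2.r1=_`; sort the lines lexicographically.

P2.r0=0 P2.r1=0
P2.r0=0 P2.r1=1
P2.r0=0 P2.r1=2
P2.r0=1 P2.r1=1
P2.r0=1 P2.r1=2

outcome vector order: (P2.r0,P2.r1)
|SC outcomes| = 5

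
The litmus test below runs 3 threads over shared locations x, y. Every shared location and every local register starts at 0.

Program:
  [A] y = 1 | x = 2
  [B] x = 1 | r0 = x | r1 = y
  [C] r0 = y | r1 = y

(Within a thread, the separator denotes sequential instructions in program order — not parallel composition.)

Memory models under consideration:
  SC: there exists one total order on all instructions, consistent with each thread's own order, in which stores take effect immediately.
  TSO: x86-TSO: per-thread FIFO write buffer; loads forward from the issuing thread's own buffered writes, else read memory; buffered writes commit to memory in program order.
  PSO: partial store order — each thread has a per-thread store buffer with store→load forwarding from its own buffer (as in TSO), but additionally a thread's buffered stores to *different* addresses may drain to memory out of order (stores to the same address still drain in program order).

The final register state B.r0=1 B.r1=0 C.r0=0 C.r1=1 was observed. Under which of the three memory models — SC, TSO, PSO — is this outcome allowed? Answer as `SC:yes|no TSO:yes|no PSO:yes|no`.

outcome vector order: (B.r0,B.r1,C.r0,C.r1)
SC: 9 outcomes — {1000; 1001; 1011; 1100; 1101; 1111; 2100; 2101; 2111}
TSO: 9 outcomes — {1000; 1001; 1011; 1100; 1101; 1111; 2100; 2101; 2111}
PSO: 12 outcomes — {1000; 1001; 1011; 1100; 1101; 1111; 2000; 2001; 2011; 2100; 2101; 2111}
target 1001 ∈ {SC,TSO,PSO}

SC:yes TSO:yes PSO:yes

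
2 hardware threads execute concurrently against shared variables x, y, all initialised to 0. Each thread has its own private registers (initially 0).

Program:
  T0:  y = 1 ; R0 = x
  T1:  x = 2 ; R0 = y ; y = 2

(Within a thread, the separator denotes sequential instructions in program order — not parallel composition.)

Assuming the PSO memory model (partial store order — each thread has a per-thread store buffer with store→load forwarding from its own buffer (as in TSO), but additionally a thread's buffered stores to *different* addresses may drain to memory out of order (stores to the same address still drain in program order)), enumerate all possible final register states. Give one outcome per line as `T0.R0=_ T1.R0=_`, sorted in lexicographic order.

outcome vector order: (T0.R0,T1.R0)
|PSO outcomes| = 4

T0.R0=0 T1.R0=0
T0.R0=0 T1.R0=1
T0.R0=2 T1.R0=0
T0.R0=2 T1.R0=1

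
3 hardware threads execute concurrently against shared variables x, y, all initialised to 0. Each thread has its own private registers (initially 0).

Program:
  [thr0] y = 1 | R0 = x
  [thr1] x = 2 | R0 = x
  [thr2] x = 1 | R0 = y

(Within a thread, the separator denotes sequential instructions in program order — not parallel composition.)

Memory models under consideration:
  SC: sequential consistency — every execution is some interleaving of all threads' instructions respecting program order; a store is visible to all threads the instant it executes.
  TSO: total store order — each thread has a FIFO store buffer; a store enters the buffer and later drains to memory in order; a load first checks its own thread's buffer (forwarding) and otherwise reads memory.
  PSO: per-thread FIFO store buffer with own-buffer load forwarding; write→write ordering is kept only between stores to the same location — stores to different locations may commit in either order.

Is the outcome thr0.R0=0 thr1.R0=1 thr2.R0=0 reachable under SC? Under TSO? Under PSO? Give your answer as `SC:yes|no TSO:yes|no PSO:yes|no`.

outcome vector order: (thr0.R0,thr1.R0,thr2.R0)
[SC] allowed = {(0,1,1); (0,2,1); (1,1,0); (1,1,1); (1,2,0); (1,2,1); (2,1,1); (2,2,0); (2,2,1)}
[TSO] allowed = {(0,1,0); (0,1,1); (0,2,0); (0,2,1); (1,1,0); (1,1,1); (1,2,0); (1,2,1); (2,1,0); (2,1,1); (2,2,0); (2,2,1)}
[PSO] allowed = {(0,1,0); (0,1,1); (0,2,0); (0,2,1); (1,1,0); (1,1,1); (1,2,0); (1,2,1); (2,1,0); (2,1,1); (2,2,0); (2,2,1)}
target (0,1,0) ∈ {TSO,PSO}

SC:no TSO:yes PSO:yes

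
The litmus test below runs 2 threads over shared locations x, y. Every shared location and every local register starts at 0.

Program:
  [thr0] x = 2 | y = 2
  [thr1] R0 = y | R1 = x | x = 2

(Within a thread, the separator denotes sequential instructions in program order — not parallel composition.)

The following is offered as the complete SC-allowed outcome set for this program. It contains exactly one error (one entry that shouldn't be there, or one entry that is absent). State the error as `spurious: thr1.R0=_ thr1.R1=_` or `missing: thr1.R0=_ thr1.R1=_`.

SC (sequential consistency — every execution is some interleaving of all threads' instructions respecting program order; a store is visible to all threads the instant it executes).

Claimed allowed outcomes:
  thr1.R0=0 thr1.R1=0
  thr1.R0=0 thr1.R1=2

outcome vector order: (thr1.R0,thr1.R1)
SC (3): <0 0> <0 2> <2 2>
SC∖claimed = {<2 2>}

missing: thr1.R0=2 thr1.R1=2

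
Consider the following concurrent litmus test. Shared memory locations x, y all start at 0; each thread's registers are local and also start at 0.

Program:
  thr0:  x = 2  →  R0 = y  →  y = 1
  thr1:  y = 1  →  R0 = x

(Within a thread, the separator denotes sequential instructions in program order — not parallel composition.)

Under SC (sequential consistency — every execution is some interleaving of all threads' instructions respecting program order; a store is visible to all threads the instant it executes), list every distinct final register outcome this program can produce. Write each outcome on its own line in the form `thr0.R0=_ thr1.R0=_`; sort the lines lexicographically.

thr0.R0=0 thr1.R0=2
thr0.R0=1 thr1.R0=0
thr0.R0=1 thr1.R0=2

outcome vector order: (thr0.R0,thr1.R0)
|SC outcomes| = 3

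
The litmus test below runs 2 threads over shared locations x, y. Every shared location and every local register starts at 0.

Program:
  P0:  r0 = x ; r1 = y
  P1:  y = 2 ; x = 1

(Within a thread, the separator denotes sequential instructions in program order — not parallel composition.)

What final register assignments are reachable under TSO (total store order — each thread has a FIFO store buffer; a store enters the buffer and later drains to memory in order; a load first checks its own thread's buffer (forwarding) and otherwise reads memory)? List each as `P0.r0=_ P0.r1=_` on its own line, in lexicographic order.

outcome vector order: (P0.r0,P0.r1)
|TSO outcomes| = 3

P0.r0=0 P0.r1=0
P0.r0=0 P0.r1=2
P0.r0=1 P0.r1=2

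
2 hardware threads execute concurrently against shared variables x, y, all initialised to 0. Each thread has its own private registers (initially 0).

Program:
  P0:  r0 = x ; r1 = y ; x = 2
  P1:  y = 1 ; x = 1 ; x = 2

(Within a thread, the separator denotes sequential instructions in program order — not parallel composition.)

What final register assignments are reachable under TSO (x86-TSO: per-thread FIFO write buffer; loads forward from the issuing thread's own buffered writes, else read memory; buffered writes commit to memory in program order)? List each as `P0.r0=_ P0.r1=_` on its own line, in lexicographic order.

P0.r0=0 P0.r1=0
P0.r0=0 P0.r1=1
P0.r0=1 P0.r1=1
P0.r0=2 P0.r1=1

outcome vector order: (P0.r0,P0.r1)
|TSO outcomes| = 4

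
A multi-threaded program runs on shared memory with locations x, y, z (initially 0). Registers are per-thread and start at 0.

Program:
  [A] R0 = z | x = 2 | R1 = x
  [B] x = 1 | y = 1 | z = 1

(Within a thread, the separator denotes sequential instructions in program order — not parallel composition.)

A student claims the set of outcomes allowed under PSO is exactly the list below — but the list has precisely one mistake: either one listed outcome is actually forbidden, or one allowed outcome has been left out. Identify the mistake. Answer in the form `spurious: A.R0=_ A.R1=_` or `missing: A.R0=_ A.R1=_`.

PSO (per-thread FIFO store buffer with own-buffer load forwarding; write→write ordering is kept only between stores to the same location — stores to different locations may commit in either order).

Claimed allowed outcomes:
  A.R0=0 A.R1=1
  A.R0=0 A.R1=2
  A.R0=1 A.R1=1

outcome vector order: (A.R0,A.R1)
[PSO] allowed = {01 02 11 12}
PSO∖claimed = {12}

missing: A.R0=1 A.R1=2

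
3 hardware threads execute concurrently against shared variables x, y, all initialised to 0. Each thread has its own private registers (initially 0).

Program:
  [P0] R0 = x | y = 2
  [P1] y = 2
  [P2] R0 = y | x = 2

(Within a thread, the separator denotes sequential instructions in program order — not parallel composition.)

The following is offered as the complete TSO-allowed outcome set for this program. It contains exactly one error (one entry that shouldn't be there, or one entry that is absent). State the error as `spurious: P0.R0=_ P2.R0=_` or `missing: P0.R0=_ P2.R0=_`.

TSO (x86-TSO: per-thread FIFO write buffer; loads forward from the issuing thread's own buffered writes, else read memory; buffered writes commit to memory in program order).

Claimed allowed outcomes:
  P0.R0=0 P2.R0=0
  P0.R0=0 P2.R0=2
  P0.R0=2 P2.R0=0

missing: P0.R0=2 P2.R0=2

outcome vector order: (P0.R0,P2.R0)
TSO (4): (0,0) (0,2) (2,0) (2,2)
TSO∖claimed = {(2,2)}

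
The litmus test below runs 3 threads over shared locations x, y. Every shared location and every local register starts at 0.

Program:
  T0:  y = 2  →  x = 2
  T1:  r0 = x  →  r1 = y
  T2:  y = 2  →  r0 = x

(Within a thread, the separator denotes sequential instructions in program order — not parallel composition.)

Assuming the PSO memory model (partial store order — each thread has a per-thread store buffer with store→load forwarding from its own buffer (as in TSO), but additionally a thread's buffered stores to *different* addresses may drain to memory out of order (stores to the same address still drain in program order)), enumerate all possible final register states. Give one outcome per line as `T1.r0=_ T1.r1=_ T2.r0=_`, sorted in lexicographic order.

outcome vector order: (T1.r0,T1.r1,T2.r0)
|PSO outcomes| = 8

T1.r0=0 T1.r1=0 T2.r0=0
T1.r0=0 T1.r1=0 T2.r0=2
T1.r0=0 T1.r1=2 T2.r0=0
T1.r0=0 T1.r1=2 T2.r0=2
T1.r0=2 T1.r1=0 T2.r0=0
T1.r0=2 T1.r1=0 T2.r0=2
T1.r0=2 T1.r1=2 T2.r0=0
T1.r0=2 T1.r1=2 T2.r0=2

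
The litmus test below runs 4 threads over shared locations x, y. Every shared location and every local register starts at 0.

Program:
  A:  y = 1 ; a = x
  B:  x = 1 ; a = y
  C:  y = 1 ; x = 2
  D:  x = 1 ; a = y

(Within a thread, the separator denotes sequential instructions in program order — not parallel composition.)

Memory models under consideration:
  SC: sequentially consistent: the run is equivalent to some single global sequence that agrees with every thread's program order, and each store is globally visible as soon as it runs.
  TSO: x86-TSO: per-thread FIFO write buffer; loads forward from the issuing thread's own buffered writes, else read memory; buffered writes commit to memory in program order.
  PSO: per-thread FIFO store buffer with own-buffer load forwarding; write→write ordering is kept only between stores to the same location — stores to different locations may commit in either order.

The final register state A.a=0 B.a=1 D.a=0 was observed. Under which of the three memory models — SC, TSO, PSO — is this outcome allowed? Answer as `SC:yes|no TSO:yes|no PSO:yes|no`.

SC:no TSO:yes PSO:yes

outcome vector order: (A.a,B.a,D.a)
under SC → 0/1/1 1/0/0 1/0/1 1/1/0 1/1/1 2/0/0 2/0/1 2/1/0 2/1/1
under TSO → 0/0/0 0/0/1 0/1/0 0/1/1 1/0/0 1/0/1 1/1/0 1/1/1 2/0/0 2/0/1 2/1/0 2/1/1
under PSO → 0/0/0 0/0/1 0/1/0 0/1/1 1/0/0 1/0/1 1/1/0 1/1/1 2/0/0 2/0/1 2/1/0 2/1/1
target 0/1/0 ∈ {TSO,PSO}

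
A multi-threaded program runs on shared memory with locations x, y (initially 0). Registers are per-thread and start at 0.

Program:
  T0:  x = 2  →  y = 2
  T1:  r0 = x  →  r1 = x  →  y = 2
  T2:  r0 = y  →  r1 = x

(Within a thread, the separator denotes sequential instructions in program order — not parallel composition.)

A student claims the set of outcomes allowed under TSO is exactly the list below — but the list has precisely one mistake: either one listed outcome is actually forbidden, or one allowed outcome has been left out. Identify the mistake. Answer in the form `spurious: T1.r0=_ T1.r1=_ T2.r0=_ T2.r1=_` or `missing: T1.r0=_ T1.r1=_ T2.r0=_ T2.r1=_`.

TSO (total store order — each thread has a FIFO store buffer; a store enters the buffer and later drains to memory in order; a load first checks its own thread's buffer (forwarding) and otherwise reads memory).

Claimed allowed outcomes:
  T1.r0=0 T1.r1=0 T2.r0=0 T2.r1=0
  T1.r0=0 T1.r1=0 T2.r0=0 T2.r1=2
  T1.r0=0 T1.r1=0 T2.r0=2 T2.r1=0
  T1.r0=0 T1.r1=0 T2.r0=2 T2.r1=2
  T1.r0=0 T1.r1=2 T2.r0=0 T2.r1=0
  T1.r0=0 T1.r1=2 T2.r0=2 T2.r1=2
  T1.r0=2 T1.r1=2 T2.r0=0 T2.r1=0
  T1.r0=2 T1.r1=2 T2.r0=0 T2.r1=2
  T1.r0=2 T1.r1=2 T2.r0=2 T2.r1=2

missing: T1.r0=0 T1.r1=2 T2.r0=0 T2.r1=2

outcome vector order: (T1.r0,T1.r1,T2.r0,T2.r1)
TSO (10): 0/0/0/0, 0/0/0/2, 0/0/2/0, 0/0/2/2, 0/2/0/0, 0/2/0/2, 0/2/2/2, 2/2/0/0, 2/2/0/2, 2/2/2/2
TSO∖claimed = {0/2/0/2}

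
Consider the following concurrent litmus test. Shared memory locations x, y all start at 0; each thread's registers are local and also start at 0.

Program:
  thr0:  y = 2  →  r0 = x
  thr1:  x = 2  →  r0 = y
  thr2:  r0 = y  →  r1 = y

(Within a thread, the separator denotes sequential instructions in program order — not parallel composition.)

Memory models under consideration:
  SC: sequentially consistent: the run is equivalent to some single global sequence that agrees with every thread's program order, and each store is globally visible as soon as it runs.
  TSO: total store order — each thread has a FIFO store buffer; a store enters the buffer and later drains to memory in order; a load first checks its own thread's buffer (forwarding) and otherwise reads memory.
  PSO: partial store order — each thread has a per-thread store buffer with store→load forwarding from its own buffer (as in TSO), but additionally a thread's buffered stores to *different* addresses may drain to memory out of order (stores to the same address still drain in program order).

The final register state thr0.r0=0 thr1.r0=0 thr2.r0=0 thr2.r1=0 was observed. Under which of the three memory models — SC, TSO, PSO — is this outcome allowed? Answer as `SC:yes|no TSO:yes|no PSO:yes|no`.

outcome vector order: (thr0.r0,thr1.r0,thr2.r0,thr2.r1)
under SC → <0 2 0 0>, <0 2 0 2>, <0 2 2 2>, <2 0 0 0>, <2 0 0 2>, <2 0 2 2>, <2 2 0 0>, <2 2 0 2>, <2 2 2 2>
under TSO → <0 0 0 0>, <0 0 0 2>, <0 0 2 2>, <0 2 0 0>, <0 2 0 2>, <0 2 2 2>, <2 0 0 0>, <2 0 0 2>, <2 0 2 2>, <2 2 0 0>, <2 2 0 2>, <2 2 2 2>
under PSO → <0 0 0 0>, <0 0 0 2>, <0 0 2 2>, <0 2 0 0>, <0 2 0 2>, <0 2 2 2>, <2 0 0 0>, <2 0 0 2>, <2 0 2 2>, <2 2 0 0>, <2 2 0 2>, <2 2 2 2>
target <0 0 0 0> ∈ {TSO,PSO}

SC:no TSO:yes PSO:yes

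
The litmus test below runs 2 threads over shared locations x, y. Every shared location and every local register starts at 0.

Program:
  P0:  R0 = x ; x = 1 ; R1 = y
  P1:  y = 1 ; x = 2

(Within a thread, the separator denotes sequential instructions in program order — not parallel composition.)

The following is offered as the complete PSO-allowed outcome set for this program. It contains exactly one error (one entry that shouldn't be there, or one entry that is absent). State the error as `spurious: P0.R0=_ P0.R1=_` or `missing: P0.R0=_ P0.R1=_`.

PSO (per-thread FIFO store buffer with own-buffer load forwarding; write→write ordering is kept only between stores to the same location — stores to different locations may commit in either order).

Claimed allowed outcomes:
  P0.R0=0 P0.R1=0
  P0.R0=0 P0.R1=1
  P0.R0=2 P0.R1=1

outcome vector order: (P0.R0,P0.R1)
under PSO → (0,0) (0,1) (2,0) (2,1)
PSO∖claimed = {(2,0)}

missing: P0.R0=2 P0.R1=0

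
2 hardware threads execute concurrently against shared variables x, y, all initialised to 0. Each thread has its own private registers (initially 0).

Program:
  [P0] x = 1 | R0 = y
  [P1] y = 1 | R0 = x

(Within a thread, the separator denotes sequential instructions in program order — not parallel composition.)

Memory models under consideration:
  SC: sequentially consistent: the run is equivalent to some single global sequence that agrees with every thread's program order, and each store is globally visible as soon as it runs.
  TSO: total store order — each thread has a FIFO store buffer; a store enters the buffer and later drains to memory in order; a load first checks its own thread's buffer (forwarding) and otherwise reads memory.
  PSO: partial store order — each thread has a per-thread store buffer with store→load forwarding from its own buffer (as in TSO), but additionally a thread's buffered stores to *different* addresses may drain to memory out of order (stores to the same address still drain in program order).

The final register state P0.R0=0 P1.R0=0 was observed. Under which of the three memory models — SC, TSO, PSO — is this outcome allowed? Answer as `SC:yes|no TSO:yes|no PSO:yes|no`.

outcome vector order: (P0.R0,P1.R0)
SC (3): 0/1 1/0 1/1
TSO (4): 0/0 0/1 1/0 1/1
PSO (4): 0/0 0/1 1/0 1/1
target 0/0 ∈ {TSO,PSO}

SC:no TSO:yes PSO:yes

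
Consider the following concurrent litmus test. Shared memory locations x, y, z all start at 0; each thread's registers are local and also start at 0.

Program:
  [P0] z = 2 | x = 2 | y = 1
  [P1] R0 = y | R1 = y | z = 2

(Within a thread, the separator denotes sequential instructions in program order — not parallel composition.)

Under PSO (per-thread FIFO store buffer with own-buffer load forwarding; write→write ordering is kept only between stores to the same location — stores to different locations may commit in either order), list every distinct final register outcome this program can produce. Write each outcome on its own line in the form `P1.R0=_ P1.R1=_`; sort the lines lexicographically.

P1.R0=0 P1.R1=0
P1.R0=0 P1.R1=1
P1.R0=1 P1.R1=1

outcome vector order: (P1.R0,P1.R1)
|PSO outcomes| = 3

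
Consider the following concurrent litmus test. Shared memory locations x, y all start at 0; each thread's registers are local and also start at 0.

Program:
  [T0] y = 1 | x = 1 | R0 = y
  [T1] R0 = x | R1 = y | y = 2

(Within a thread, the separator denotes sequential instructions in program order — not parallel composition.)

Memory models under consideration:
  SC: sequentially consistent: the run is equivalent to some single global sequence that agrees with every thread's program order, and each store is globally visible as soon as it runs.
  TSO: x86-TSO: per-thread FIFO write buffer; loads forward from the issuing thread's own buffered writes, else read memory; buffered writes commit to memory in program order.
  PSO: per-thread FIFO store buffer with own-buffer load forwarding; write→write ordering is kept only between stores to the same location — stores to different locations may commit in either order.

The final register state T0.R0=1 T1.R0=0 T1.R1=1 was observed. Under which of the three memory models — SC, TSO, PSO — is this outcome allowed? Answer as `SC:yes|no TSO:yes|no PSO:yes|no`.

SC:yes TSO:yes PSO:yes

outcome vector order: (T0.R0,T1.R0,T1.R1)
SC: 6 outcomes — {1/0/0; 1/0/1; 1/1/1; 2/0/0; 2/0/1; 2/1/1}
TSO: 6 outcomes — {1/0/0; 1/0/1; 1/1/1; 2/0/0; 2/0/1; 2/1/1}
PSO: 8 outcomes — {1/0/0; 1/0/1; 1/1/0; 1/1/1; 2/0/0; 2/0/1; 2/1/0; 2/1/1}
target 1/0/1 ∈ {SC,TSO,PSO}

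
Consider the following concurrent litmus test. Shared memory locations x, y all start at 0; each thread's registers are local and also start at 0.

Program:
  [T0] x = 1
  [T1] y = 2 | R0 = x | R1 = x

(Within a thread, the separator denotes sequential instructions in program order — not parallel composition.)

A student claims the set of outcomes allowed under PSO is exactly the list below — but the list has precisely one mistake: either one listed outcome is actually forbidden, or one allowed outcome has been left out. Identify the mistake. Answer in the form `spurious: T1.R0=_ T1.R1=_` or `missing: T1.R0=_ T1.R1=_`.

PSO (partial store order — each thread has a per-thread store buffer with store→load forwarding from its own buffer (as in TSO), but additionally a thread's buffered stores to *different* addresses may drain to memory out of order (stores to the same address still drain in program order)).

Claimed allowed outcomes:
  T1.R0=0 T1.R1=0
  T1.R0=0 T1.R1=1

missing: T1.R0=1 T1.R1=1

outcome vector order: (T1.R0,T1.R1)
[PSO] allowed = {00, 01, 11}
PSO∖claimed = {11}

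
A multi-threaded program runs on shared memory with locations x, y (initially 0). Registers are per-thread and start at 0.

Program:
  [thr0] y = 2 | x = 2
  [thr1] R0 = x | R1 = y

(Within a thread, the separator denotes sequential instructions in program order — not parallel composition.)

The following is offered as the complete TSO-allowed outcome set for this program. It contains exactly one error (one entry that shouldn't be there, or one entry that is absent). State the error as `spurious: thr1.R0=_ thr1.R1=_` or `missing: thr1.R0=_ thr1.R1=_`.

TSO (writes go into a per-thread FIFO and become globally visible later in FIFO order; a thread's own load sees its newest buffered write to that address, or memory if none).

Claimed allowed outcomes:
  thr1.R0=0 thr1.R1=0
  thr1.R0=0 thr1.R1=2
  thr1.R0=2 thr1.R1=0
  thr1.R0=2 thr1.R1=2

outcome vector order: (thr1.R0,thr1.R1)
TSO (3): <0 0>; <0 2>; <2 2>
claimed∖TSO = {<2 0>}

spurious: thr1.R0=2 thr1.R1=0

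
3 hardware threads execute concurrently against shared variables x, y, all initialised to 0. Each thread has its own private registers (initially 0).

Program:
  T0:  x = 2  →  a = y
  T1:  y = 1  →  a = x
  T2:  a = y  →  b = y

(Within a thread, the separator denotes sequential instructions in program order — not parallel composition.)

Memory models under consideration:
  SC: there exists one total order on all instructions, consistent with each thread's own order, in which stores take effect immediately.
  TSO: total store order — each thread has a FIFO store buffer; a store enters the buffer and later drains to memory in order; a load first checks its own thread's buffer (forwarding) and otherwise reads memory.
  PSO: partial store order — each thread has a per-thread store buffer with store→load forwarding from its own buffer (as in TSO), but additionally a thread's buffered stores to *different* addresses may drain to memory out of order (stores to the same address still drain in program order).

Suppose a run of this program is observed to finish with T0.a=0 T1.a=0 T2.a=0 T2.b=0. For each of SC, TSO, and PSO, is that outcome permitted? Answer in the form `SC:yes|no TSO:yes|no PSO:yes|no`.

outcome vector order: (T0.a,T1.a,T2.a,T2.b)
SC: 9 outcomes — {(0,2,0,0); (0,2,0,1); (0,2,1,1); (1,0,0,0); (1,0,0,1); (1,0,1,1); (1,2,0,0); (1,2,0,1); (1,2,1,1)}
TSO: 12 outcomes — {(0,0,0,0); (0,0,0,1); (0,0,1,1); (0,2,0,0); (0,2,0,1); (0,2,1,1); (1,0,0,0); (1,0,0,1); (1,0,1,1); (1,2,0,0); (1,2,0,1); (1,2,1,1)}
PSO: 12 outcomes — {(0,0,0,0); (0,0,0,1); (0,0,1,1); (0,2,0,0); (0,2,0,1); (0,2,1,1); (1,0,0,0); (1,0,0,1); (1,0,1,1); (1,2,0,0); (1,2,0,1); (1,2,1,1)}
target (0,0,0,0) ∈ {TSO,PSO}

SC:no TSO:yes PSO:yes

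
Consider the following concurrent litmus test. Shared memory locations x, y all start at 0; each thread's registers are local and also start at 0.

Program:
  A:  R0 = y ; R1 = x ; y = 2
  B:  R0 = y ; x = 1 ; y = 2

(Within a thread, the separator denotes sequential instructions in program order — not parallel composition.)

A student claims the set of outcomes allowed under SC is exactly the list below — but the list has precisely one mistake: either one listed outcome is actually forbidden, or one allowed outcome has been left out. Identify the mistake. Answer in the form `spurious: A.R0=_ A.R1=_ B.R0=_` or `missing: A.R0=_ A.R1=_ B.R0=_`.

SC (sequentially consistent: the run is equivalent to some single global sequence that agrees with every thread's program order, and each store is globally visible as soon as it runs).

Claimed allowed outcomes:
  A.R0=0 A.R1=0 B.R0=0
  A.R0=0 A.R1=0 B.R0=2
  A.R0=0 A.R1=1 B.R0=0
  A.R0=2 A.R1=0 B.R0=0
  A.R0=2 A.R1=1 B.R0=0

outcome vector order: (A.R0,A.R1,B.R0)
SC (4): 000; 002; 010; 210
claimed∖SC = {200}

spurious: A.R0=2 A.R1=0 B.R0=0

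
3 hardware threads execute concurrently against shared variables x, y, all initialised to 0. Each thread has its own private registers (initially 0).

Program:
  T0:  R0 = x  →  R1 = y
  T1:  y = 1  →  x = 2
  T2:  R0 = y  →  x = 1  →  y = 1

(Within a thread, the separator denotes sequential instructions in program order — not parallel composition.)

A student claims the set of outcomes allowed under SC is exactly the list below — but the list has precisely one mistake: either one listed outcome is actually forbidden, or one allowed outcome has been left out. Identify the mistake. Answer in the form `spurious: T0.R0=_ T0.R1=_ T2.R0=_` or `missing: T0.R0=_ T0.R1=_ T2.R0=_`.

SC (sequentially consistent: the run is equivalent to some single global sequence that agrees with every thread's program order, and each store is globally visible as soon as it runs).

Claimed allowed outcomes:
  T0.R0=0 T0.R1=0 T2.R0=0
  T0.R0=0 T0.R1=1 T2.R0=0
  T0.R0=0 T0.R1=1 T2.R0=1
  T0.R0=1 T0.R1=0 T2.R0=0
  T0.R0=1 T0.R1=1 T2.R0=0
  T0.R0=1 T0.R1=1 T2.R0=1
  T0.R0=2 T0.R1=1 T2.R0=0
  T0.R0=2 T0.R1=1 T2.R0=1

missing: T0.R0=0 T0.R1=0 T2.R0=1

outcome vector order: (T0.R0,T0.R1,T2.R0)
under SC → 000, 001, 010, 011, 100, 110, 111, 210, 211
SC∖claimed = {001}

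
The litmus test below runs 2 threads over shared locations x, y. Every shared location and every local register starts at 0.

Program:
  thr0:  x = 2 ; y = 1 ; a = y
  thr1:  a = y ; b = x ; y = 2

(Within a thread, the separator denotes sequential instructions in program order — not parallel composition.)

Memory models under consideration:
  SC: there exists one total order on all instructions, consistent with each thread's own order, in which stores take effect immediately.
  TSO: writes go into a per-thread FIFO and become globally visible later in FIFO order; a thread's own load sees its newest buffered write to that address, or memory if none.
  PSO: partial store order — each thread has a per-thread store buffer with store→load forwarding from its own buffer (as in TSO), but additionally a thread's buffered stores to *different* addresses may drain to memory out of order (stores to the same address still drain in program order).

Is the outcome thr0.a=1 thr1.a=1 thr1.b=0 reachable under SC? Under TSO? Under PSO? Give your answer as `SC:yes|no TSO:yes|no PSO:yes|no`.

outcome vector order: (thr0.a,thr1.a,thr1.b)
SC (6): <1 0 0>; <1 0 2>; <1 1 2>; <2 0 0>; <2 0 2>; <2 1 2>
TSO (6): <1 0 0>; <1 0 2>; <1 1 2>; <2 0 0>; <2 0 2>; <2 1 2>
PSO (8): <1 0 0>; <1 0 2>; <1 1 0>; <1 1 2>; <2 0 0>; <2 0 2>; <2 1 0>; <2 1 2>
target <1 1 0> ∈ {PSO}

SC:no TSO:no PSO:yes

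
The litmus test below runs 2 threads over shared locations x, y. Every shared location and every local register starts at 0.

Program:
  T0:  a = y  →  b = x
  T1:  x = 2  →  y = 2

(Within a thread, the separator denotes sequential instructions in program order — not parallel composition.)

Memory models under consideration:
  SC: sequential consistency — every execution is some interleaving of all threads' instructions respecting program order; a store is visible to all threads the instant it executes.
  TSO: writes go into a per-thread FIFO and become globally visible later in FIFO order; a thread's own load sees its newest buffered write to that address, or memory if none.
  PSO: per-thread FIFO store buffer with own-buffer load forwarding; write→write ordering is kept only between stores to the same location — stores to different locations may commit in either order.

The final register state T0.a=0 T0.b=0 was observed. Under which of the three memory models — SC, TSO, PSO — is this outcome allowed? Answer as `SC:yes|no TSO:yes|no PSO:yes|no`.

SC:yes TSO:yes PSO:yes

outcome vector order: (T0.a,T0.b)
[SC] allowed = {<0 0>, <0 2>, <2 2>}
[TSO] allowed = {<0 0>, <0 2>, <2 2>}
[PSO] allowed = {<0 0>, <0 2>, <2 0>, <2 2>}
target <0 0> ∈ {SC,TSO,PSO}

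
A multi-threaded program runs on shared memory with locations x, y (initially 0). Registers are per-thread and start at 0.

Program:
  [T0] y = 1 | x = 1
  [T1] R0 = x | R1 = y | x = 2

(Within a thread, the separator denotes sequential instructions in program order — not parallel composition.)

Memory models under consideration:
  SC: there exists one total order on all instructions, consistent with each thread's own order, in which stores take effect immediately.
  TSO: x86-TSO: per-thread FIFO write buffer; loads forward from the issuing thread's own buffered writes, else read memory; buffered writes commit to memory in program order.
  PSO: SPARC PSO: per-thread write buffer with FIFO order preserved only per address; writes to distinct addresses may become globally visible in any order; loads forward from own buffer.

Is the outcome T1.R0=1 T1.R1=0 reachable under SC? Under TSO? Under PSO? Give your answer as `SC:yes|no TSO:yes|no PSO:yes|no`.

SC:no TSO:no PSO:yes

outcome vector order: (T1.R0,T1.R1)
SC (3): (0,0); (0,1); (1,1)
TSO (3): (0,0); (0,1); (1,1)
PSO (4): (0,0); (0,1); (1,0); (1,1)
target (1,0) ∈ {PSO}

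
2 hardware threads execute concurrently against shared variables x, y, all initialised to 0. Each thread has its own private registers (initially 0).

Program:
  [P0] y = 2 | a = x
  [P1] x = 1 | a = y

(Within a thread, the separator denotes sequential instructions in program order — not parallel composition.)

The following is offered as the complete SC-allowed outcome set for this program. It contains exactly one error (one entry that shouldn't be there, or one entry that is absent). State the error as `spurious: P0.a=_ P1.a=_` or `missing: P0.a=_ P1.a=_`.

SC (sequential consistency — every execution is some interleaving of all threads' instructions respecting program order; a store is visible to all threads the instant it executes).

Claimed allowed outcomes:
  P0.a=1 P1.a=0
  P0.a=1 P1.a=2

outcome vector order: (P0.a,P1.a)
SC (3): 0/2, 1/0, 1/2
SC∖claimed = {0/2}

missing: P0.a=0 P1.a=2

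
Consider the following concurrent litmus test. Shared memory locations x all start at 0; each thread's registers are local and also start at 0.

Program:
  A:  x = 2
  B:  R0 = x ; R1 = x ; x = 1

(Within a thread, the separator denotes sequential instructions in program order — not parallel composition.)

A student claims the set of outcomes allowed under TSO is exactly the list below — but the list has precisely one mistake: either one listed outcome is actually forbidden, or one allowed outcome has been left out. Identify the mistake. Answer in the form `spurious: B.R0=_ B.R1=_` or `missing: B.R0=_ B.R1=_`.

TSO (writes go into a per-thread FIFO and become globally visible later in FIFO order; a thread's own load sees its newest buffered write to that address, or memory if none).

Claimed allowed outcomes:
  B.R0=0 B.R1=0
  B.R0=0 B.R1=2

missing: B.R0=2 B.R1=2

outcome vector order: (B.R0,B.R1)
TSO (3): 00, 02, 22
TSO∖claimed = {22}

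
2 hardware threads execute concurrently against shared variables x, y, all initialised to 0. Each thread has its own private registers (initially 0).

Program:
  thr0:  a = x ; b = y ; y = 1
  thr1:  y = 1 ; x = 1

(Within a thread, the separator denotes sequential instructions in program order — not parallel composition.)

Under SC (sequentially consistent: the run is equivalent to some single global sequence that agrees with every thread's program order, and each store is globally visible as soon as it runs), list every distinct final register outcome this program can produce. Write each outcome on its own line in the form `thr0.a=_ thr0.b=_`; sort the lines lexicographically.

thr0.a=0 thr0.b=0
thr0.a=0 thr0.b=1
thr0.a=1 thr0.b=1

outcome vector order: (thr0.a,thr0.b)
|SC outcomes| = 3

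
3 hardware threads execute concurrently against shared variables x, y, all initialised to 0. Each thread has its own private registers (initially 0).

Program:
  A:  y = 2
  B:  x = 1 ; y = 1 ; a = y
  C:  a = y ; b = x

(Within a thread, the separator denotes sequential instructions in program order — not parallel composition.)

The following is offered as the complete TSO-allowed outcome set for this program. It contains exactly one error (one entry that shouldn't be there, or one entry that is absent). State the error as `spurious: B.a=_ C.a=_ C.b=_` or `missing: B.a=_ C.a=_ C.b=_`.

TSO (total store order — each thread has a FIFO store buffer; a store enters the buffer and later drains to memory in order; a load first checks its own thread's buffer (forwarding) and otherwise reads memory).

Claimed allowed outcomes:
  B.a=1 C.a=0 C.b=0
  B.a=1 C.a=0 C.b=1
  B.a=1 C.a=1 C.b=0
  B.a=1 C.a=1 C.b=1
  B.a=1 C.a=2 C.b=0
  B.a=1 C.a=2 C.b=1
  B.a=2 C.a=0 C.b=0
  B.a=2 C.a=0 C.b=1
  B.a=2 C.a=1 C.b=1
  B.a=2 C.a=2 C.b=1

outcome vector order: (B.a,C.a,C.b)
TSO: 9 outcomes — {<1 0 0>; <1 0 1>; <1 1 1>; <1 2 0>; <1 2 1>; <2 0 0>; <2 0 1>; <2 1 1>; <2 2 1>}
claimed∖TSO = {<1 1 0>}

spurious: B.a=1 C.a=1 C.b=0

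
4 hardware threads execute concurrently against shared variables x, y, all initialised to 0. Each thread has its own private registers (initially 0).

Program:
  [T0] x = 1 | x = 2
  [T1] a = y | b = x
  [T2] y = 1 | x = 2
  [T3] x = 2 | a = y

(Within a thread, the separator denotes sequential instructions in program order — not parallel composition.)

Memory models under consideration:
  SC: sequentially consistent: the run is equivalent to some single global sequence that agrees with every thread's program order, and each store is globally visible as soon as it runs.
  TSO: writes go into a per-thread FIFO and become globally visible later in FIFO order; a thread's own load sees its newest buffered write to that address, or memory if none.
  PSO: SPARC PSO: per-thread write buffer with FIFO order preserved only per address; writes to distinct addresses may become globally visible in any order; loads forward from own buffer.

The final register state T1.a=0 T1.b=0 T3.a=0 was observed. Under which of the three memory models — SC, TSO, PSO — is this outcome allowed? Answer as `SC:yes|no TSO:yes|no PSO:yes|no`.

outcome vector order: (T1.a,T1.b,T3.a)
[SC] allowed = {000 001 010 011 020 021 101 110 111 120 121}
[TSO] allowed = {000 001 010 011 020 021 100 101 110 111 120 121}
[PSO] allowed = {000 001 010 011 020 021 100 101 110 111 120 121}
target 000 ∈ {SC,TSO,PSO}

SC:yes TSO:yes PSO:yes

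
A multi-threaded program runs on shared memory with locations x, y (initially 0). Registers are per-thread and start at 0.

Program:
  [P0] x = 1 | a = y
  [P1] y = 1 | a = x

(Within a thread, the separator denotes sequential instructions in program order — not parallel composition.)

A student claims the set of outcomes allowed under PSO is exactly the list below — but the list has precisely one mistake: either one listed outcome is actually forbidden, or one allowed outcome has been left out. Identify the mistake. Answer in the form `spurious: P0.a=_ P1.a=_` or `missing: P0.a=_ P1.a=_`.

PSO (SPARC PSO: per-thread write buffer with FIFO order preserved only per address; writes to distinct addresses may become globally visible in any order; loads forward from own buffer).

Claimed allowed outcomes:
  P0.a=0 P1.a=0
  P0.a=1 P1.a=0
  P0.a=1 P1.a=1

outcome vector order: (P0.a,P1.a)
PSO: 4 outcomes — {0/0, 0/1, 1/0, 1/1}
PSO∖claimed = {0/1}

missing: P0.a=0 P1.a=1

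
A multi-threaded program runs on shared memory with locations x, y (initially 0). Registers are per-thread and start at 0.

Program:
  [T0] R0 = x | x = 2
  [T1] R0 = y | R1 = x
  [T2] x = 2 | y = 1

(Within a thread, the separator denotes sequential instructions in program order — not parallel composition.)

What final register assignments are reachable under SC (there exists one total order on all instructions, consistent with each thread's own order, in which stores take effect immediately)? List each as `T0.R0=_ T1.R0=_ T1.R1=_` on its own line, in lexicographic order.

T0.R0=0 T1.R0=0 T1.R1=0
T0.R0=0 T1.R0=0 T1.R1=2
T0.R0=0 T1.R0=1 T1.R1=2
T0.R0=2 T1.R0=0 T1.R1=0
T0.R0=2 T1.R0=0 T1.R1=2
T0.R0=2 T1.R0=1 T1.R1=2

outcome vector order: (T0.R0,T1.R0,T1.R1)
|SC outcomes| = 6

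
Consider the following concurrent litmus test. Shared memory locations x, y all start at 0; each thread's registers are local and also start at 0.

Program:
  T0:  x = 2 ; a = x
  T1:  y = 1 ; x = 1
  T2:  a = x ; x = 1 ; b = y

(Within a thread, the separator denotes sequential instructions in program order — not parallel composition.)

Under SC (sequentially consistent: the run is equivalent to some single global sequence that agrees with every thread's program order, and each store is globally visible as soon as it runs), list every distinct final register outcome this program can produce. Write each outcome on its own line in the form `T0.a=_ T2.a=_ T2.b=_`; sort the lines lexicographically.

outcome vector order: (T0.a,T2.a,T2.b)
|SC outcomes| = 10

T0.a=1 T2.a=0 T2.b=0
T0.a=1 T2.a=0 T2.b=1
T0.a=1 T2.a=1 T2.b=1
T0.a=1 T2.a=2 T2.b=0
T0.a=1 T2.a=2 T2.b=1
T0.a=2 T2.a=0 T2.b=0
T0.a=2 T2.a=0 T2.b=1
T0.a=2 T2.a=1 T2.b=1
T0.a=2 T2.a=2 T2.b=0
T0.a=2 T2.a=2 T2.b=1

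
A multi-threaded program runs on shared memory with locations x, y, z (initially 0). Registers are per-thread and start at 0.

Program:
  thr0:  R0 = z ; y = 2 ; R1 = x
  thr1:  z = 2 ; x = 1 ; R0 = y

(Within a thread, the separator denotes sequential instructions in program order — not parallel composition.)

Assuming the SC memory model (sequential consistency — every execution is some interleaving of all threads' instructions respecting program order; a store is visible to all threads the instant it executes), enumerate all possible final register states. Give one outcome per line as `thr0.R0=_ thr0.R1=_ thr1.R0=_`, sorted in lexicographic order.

thr0.R0=0 thr0.R1=0 thr1.R0=2
thr0.R0=0 thr0.R1=1 thr1.R0=0
thr0.R0=0 thr0.R1=1 thr1.R0=2
thr0.R0=2 thr0.R1=0 thr1.R0=2
thr0.R0=2 thr0.R1=1 thr1.R0=0
thr0.R0=2 thr0.R1=1 thr1.R0=2

outcome vector order: (thr0.R0,thr0.R1,thr1.R0)
|SC outcomes| = 6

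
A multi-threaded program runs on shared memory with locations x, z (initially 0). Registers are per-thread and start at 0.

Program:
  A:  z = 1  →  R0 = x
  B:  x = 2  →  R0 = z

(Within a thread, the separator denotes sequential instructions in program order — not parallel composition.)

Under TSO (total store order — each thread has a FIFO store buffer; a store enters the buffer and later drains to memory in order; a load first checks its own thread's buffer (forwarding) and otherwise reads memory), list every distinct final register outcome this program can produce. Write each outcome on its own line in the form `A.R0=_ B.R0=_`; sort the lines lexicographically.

A.R0=0 B.R0=0
A.R0=0 B.R0=1
A.R0=2 B.R0=0
A.R0=2 B.R0=1

outcome vector order: (A.R0,B.R0)
|TSO outcomes| = 4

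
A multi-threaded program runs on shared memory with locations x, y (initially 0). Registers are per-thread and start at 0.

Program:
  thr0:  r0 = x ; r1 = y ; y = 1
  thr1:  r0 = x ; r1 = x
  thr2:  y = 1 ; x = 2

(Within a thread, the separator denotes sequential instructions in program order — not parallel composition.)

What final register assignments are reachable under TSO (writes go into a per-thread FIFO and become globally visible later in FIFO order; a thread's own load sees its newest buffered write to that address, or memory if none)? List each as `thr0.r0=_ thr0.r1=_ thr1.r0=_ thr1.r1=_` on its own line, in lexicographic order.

thr0.r0=0 thr0.r1=0 thr1.r0=0 thr1.r1=0
thr0.r0=0 thr0.r1=0 thr1.r0=0 thr1.r1=2
thr0.r0=0 thr0.r1=0 thr1.r0=2 thr1.r1=2
thr0.r0=0 thr0.r1=1 thr1.r0=0 thr1.r1=0
thr0.r0=0 thr0.r1=1 thr1.r0=0 thr1.r1=2
thr0.r0=0 thr0.r1=1 thr1.r0=2 thr1.r1=2
thr0.r0=2 thr0.r1=1 thr1.r0=0 thr1.r1=0
thr0.r0=2 thr0.r1=1 thr1.r0=0 thr1.r1=2
thr0.r0=2 thr0.r1=1 thr1.r0=2 thr1.r1=2

outcome vector order: (thr0.r0,thr0.r1,thr1.r0,thr1.r1)
|TSO outcomes| = 9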